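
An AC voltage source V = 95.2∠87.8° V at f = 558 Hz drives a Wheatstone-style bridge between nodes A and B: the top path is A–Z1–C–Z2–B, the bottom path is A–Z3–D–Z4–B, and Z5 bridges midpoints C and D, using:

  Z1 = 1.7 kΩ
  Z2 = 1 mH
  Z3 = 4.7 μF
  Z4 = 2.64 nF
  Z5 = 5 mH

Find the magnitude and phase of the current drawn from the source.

Step 1 — Angular frequency: ω = 2π·f = 2π·558 = 3506 rad/s.
Step 2 — Component impedances:
  Z1: Z = R = 1700 Ω
  Z2: Z = jωL = j·3506·0.001 = 0 + j3.506 Ω
  Z3: Z = 1/(jωC) = -j/(ω·C) = 0 - j60.69 Ω
  Z4: Z = 1/(jωC) = -j/(ω·C) = 0 - j1.08e+05 Ω
  Z5: Z = jωL = j·3506·0.005 = 0 + j17.53 Ω
Step 3 — Bridge requires nodal analysis (the Z5 bridge couples midpoints C and D, so the two paths cannot be reduced to a simple series/parallel combination). Setting node B to ground and injecting 1 A at node A, the 3-node admittance system at A, C, D solves to V_A = Z_AB = 1.095 - j39.62 Ω = 39.63∠-88.4° Ω.
Step 4 — Source phasor: V = 95.2∠87.8° V = 3.655 + j95.13 V.
Step 5 — Ohm's law: I = V / Z_total = (3.655 + j95.13) / (1.095 - j39.62) = -2.397 + j0.1585 A.
Step 6 — Convert to polar: |I| = 2.402 A, ∠I = 176.2°.

I = 2.402∠176.2° A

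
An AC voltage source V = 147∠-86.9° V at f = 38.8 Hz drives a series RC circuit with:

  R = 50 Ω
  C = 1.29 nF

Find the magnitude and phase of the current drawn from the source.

Step 1 — Angular frequency: ω = 2π·f = 2π·38.8 = 243.8 rad/s.
Step 2 — Component impedances:
  R: Z = R = 50 Ω
  C: Z = 1/(jωC) = -j/(ω·C) = 0 - j3.18e+06 Ω
Step 3 — Series combination: Z_total = R + C = 50 - j3.18e+06 Ω = 3.18e+06∠-90.0° Ω.
Step 4 — Source phasor: V = 147∠-86.9° V = 7.95 - j146.8 V.
Step 5 — Ohm's law: I = V / Z_total = (7.95 - j146.8) / (50 - j3.18e+06) = 4.616e-05 + j2.499e-06 A.
Step 6 — Convert to polar: |I| = 4.623e-05 A, ∠I = 3.1°.

I = 4.623e-05∠3.1° A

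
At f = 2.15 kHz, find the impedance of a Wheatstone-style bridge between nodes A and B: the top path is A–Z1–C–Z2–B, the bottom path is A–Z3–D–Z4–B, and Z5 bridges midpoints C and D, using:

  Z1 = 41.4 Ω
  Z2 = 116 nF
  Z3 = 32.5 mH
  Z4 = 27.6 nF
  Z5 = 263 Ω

Step 1 — Angular frequency: ω = 2π·f = 2π·2150 = 1.351e+04 rad/s.
Step 2 — Component impedances:
  Z1: Z = R = 41.4 Ω
  Z2: Z = 1/(jωC) = -j/(ω·C) = 0 - j638.2 Ω
  Z3: Z = jωL = j·1.351e+04·0.0325 = 0 + j439 Ω
  Z4: Z = 1/(jωC) = -j/(ω·C) = 0 - j2682 Ω
  Z5: Z = R = 263 Ω
Step 3 — Bridge requires nodal analysis (the Z5 bridge couples midpoints C and D, so the two paths cannot be reduced to a simple series/parallel combination). Setting node B to ground and injecting 1 A at node A, the 3-node admittance system at A, C, D solves to V_A = Z_AB = 42.68 - j502.3 Ω = 504.1∠-85.1° Ω.

Z = 42.68 - j502.3 Ω = 504.1∠-85.1° Ω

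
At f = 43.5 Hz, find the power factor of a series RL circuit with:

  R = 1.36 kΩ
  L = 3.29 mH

Step 1 — Angular frequency: ω = 2π·f = 2π·43.5 = 273.3 rad/s.
Step 2 — Component impedances:
  R: Z = R = 1360 Ω
  L: Z = jωL = j·273.3·0.00329 = 0 + j0.8992 Ω
Step 3 — Series combination: Z_total = R + L = 1360 + j0.8992 Ω = 1360∠0.0° Ω.
Step 4 — Power factor: PF = cos(φ) = Re(Z)/|Z| = 1360/1360 = 1.
Step 5 — Type: Im(Z) = 0.8992 ⇒ lagging (phase φ = 0.0°).

PF = 1 (lagging, φ = 0.0°)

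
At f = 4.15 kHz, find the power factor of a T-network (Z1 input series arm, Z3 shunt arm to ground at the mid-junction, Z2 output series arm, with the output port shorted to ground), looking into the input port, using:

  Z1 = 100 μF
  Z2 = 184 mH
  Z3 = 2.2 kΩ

Step 1 — Angular frequency: ω = 2π·f = 2π·4150 = 2.608e+04 rad/s.
Step 2 — Component impedances:
  Z1: Z = 1/(jωC) = -j/(ω·C) = 0 - j0.3835 Ω
  Z2: Z = jωL = j·2.608e+04·0.184 = 0 + j4798 Ω
  Z3: Z = R = 2200 Ω
Step 3 — With the output port shorted to ground, the output series arm Z2 runs from the junction to ground; the shunt arm Z3 also runs from the junction to ground. They appear in parallel: Z3 || Z2 = 1818 + j833.5 Ω.
Step 4 — Series with input arm Z1: Z_in = Z1 + (Z3 || Z2) = 1818 + j833.1 Ω = 2000∠24.6° Ω.
Step 5 — Power factor: PF = cos(φ) = Re(Z)/|Z| = 1817.8/1999.6 = 0.9091.
Step 6 — Type: Im(Z) = 833.1 ⇒ lagging (phase φ = 24.6°).

PF = 0.9091 (lagging, φ = 24.6°)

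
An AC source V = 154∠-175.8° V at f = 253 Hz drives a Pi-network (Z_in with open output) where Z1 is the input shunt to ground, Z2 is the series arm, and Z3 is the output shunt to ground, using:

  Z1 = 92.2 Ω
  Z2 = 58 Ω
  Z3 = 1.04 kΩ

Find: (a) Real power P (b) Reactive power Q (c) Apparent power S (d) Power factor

Step 1 — Angular frequency: ω = 2π·f = 2π·253 = 1590 rad/s.
Step 2 — Component impedances:
  Z1: Z = R = 92.2 Ω
  Z2: Z = R = 58 Ω
  Z3: Z = R = 1040 Ω
Step 3 — With open output, the series arm Z2 and the output shunt Z3 appear in series to ground: Z2 + Z3 = 1098 Ω.
Step 4 — Parallel with input shunt Z1: Z_in = Z1 || (Z2 + Z3) = 85.06 Ω = 85.06∠0.0° Ω.
Step 5 — Source phasor: V = 154∠-175.8° V = -153.6 - j11.28 V.
Step 6 — Current: I = V / Z = -1.806 - j0.1326 A = 1.811∠-175.8° A.
Step 7 — Complex power: S = V·I* = 278.8 VA.
Step 8 — Real power: P = Re(S) = 278.8 W.
Step 9 — Reactive power: Q = Im(S) = 0 VAR.
Step 10 — Apparent power: |S| = 278.8 VA.
Step 11 — Power factor: PF = P/|S| = 1 (unity).

(a) P = 278.8 W  (b) Q = 0 VAR  (c) S = 278.8 VA  (d) PF = 1 (unity)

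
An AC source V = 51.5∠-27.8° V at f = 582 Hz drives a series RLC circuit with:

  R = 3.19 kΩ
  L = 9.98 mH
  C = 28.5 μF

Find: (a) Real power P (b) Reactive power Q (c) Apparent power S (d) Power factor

Step 1 — Angular frequency: ω = 2π·f = 2π·582 = 3657 rad/s.
Step 2 — Component impedances:
  R: Z = R = 3190 Ω
  L: Z = jωL = j·3657·0.00998 = 0 + j36.5 Ω
  C: Z = 1/(jωC) = -j/(ω·C) = 0 - j9.595 Ω
Step 3 — Series combination: Z_total = R + L + C = 3190 + j26.9 Ω = 3190∠0.5° Ω.
Step 4 — Source phasor: V = 51.5∠-27.8° V = 45.56 - j24.02 V.
Step 5 — Current: I = V / Z = 0.01422 - j0.007649 A = 0.01614∠-28.3° A.
Step 6 — Complex power: S = V·I* = 0.8314 + j0.007011 VA.
Step 7 — Real power: P = Re(S) = 0.8314 W.
Step 8 — Reactive power: Q = Im(S) = 0.007011 VAR.
Step 9 — Apparent power: |S| = 0.8314 VA.
Step 10 — Power factor: PF = P/|S| = 1 (lagging).

(a) P = 0.8314 W  (b) Q = 0.007011 VAR  (c) S = 0.8314 VA  (d) PF = 1 (lagging)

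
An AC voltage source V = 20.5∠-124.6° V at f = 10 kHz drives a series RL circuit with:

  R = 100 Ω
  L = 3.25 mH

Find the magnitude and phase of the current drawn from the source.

Step 1 — Angular frequency: ω = 2π·f = 2π·1e+04 = 6.283e+04 rad/s.
Step 2 — Component impedances:
  R: Z = R = 100 Ω
  L: Z = jωL = j·6.283e+04·0.00325 = 0 + j204.2 Ω
Step 3 — Series combination: Z_total = R + L = 100 + j204.2 Ω = 227.4∠63.9° Ω.
Step 4 — Source phasor: V = 20.5∠-124.6° V = -11.64 - j16.87 V.
Step 5 — Ohm's law: I = V / Z_total = (-11.64 - j16.87) / (100 + j204.2) = -0.08917 + j0.01334 A.
Step 6 — Convert to polar: |I| = 0.09016 A, ∠I = 171.5°.

I = 0.09016∠171.5° A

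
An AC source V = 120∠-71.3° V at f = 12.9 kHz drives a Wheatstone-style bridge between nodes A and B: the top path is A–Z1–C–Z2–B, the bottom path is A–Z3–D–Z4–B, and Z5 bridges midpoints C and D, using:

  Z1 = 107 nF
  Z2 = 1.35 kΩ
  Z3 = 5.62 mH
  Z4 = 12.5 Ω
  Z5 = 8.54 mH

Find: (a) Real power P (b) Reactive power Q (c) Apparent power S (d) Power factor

Step 1 — Angular frequency: ω = 2π·f = 2π·1.29e+04 = 8.105e+04 rad/s.
Step 2 — Component impedances:
  Z1: Z = 1/(jωC) = -j/(ω·C) = 0 - j115.3 Ω
  Z2: Z = R = 1350 Ω
  Z3: Z = jωL = j·8.105e+04·0.00562 = 0 + j455.5 Ω
  Z4: Z = R = 12.5 Ω
  Z5: Z = jωL = j·8.105e+04·0.00854 = 0 + j692.2 Ω
Step 3 — Bridge requires nodal analysis (the Z5 bridge couples midpoints C and D, so the two paths cannot be reduced to a simple series/parallel combination). Setting node B to ground and injecting 1 A at node A, the 3-node admittance system at A, C, D solves to V_A = Z_AB = 78.07 + j238 Ω = 250.4∠71.8° Ω.
Step 4 — Source phasor: V = 120∠-71.3° V = 38.47 - j113.7 V.
Step 5 — Current: I = V / Z = -0.3834 - j0.2875 A = 0.4792∠-143.1° A.
Step 6 — Complex power: S = V·I* = 17.92 + j54.64 VA.
Step 7 — Real power: P = Re(S) = 17.92 W.
Step 8 — Reactive power: Q = Im(S) = 54.64 VAR.
Step 9 — Apparent power: |S| = 57.5 VA.
Step 10 — Power factor: PF = P/|S| = 0.3117 (lagging).

(a) P = 17.92 W  (b) Q = 54.64 VAR  (c) S = 57.5 VA  (d) PF = 0.3117 (lagging)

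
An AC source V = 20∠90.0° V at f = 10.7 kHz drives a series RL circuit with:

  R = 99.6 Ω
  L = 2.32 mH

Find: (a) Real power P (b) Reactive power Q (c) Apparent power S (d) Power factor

Step 1 — Angular frequency: ω = 2π·f = 2π·1.07e+04 = 6.723e+04 rad/s.
Step 2 — Component impedances:
  R: Z = R = 99.6 Ω
  L: Z = jωL = j·6.723e+04·0.00232 = 0 + j156 Ω
Step 3 — Series combination: Z_total = R + L = 99.6 + j156 Ω = 185.1∠57.4° Ω.
Step 4 — Source phasor: V = 20∠90.0° V = 0 + j20 V.
Step 5 — Current: I = V / Z = 0.09108 + j0.05816 A = 0.1081∠32.6° A.
Step 6 — Complex power: S = V·I* = 1.163 + j1.822 VA.
Step 7 — Real power: P = Re(S) = 1.163 W.
Step 8 — Reactive power: Q = Im(S) = 1.822 VAR.
Step 9 — Apparent power: |S| = 2.161 VA.
Step 10 — Power factor: PF = P/|S| = 0.5382 (lagging).

(a) P = 1.163 W  (b) Q = 1.822 VAR  (c) S = 2.161 VA  (d) PF = 0.5382 (lagging)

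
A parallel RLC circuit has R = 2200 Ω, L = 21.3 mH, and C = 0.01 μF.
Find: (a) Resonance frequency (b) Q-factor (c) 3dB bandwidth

Step 1 — Resonance: ω₀ = 1/√(LC) = 1/√(0.0213·1e-08) = 6.852e+04 rad/s.
Step 2 — f₀ = ω₀/(2π) = 1.091e+04 Hz.
Step 3 — Parallel Q: Q = R/(ω₀L) = 2200/(6.852e+04·0.0213) = 1.507.
Step 4 — Bandwidth: Δω = ω₀/Q = 4.545e+04 rad/s; BW = Δω/(2π) = 7234 Hz.

(a) f₀ = 1.091e+04 Hz  (b) Q = 1.507  (c) BW = 7234 Hz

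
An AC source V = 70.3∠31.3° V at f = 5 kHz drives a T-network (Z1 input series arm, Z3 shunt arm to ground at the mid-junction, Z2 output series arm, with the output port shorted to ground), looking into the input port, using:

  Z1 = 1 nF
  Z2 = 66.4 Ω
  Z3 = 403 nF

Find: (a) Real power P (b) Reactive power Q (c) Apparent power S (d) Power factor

Step 1 — Angular frequency: ω = 2π·f = 2π·5000 = 3.142e+04 rad/s.
Step 2 — Component impedances:
  Z1: Z = 1/(jωC) = -j/(ω·C) = 0 - j3.183e+04 Ω
  Z2: Z = R = 66.4 Ω
  Z3: Z = 1/(jωC) = -j/(ω·C) = 0 - j78.99 Ω
Step 3 — With the output port shorted to ground, the output series arm Z2 runs from the junction to ground; the shunt arm Z3 also runs from the junction to ground. They appear in parallel: Z3 || Z2 = 38.91 - j32.71 Ω.
Step 4 — Series with input arm Z1: Z_in = Z1 + (Z3 || Z2) = 38.91 - j3.186e+04 Ω = 3.186e+04∠-89.9° Ω.
Step 5 — Source phasor: V = 70.3∠31.3° V = 60.07 + j36.52 V.
Step 6 — Current: I = V / Z = -0.001144 + j0.001887 A = 0.002206∠121.2° A.
Step 7 — Complex power: S = V·I* = 0.0001894 - j0.1551 VA.
Step 8 — Real power: P = Re(S) = 0.0001894 W.
Step 9 — Reactive power: Q = Im(S) = -0.1551 VAR.
Step 10 — Apparent power: |S| = 0.1551 VA.
Step 11 — Power factor: PF = P/|S| = 0.001221 (leading).

(a) P = 0.0001894 W  (b) Q = -0.1551 VAR  (c) S = 0.1551 VA  (d) PF = 0.001221 (leading)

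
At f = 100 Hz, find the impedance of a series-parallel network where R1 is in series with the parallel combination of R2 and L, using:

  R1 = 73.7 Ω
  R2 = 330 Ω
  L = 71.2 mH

Step 1 — Angular frequency: ω = 2π·f = 2π·100 = 628.3 rad/s.
Step 2 — Component impedances:
  R1: Z = R = 73.7 Ω
  R2: Z = R = 330 Ω
  L: Z = jωL = j·628.3·0.0712 = 0 + j44.74 Ω
Step 3 — Parallel branch: R2 || L = 1/(1/R2 + 1/L) = 5.955 + j43.93 Ω.
Step 4 — Series with R1: Z_total = R1 + (R2 || L) = 79.66 + j43.93 Ω = 90.97∠28.9° Ω.

Z = 79.66 + j43.93 Ω = 90.97∠28.9° Ω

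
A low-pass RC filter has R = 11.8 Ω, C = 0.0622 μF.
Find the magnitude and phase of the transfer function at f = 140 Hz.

Step 1 — Angular frequency: ω = 2π·140 = 879.6 rad/s.
Step 2 — Transfer function: H(jω) = 1/(1 + jωRC).
Step 3 — Denominator: 1 + jωRC = 1 + j·879.6·11.8·6.22e-08 = 1 + j0.0006456.
Step 4 — H = 1 - j0.0006456.
Step 5 — Magnitude: |H| = 1 (-0.0 dB); phase: φ = -0.0°.

|H| = 1 (-0.0 dB), φ = -0.0°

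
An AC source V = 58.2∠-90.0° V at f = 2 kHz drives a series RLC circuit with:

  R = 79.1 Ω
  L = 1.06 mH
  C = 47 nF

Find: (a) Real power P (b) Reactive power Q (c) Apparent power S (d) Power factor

Step 1 — Angular frequency: ω = 2π·f = 2π·2000 = 1.257e+04 rad/s.
Step 2 — Component impedances:
  R: Z = R = 79.1 Ω
  L: Z = jωL = j·1.257e+04·0.00106 = 0 + j13.32 Ω
  C: Z = 1/(jωC) = -j/(ω·C) = 0 - j1693 Ω
Step 3 — Series combination: Z_total = R + L + C = 79.1 - j1680 Ω = 1682∠-87.3° Ω.
Step 4 — Source phasor: V = 58.2∠-90.0° V = 0 - j58.2 V.
Step 5 — Current: I = V / Z = 0.03457 - j0.001628 A = 0.03461∠-2.7° A.
Step 6 — Complex power: S = V·I* = 0.09474 - j2.012 VA.
Step 7 — Real power: P = Re(S) = 0.09474 W.
Step 8 — Reactive power: Q = Im(S) = -2.012 VAR.
Step 9 — Apparent power: |S| = 2.014 VA.
Step 10 — Power factor: PF = P/|S| = 0.04704 (leading).

(a) P = 0.09474 W  (b) Q = -2.012 VAR  (c) S = 2.014 VA  (d) PF = 0.04704 (leading)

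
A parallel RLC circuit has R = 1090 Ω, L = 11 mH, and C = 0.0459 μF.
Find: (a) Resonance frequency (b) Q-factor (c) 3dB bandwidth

Step 1 — Resonance: ω₀ = 1/√(LC) = 1/√(0.011·4.59e-08) = 4.45e+04 rad/s.
Step 2 — f₀ = ω₀/(2π) = 7083 Hz.
Step 3 — Parallel Q: Q = R/(ω₀L) = 1090/(4.45e+04·0.011) = 2.227.
Step 4 — Bandwidth: Δω = ω₀/Q = 1.999e+04 rad/s; BW = Δω/(2π) = 3181 Hz.

(a) f₀ = 7083 Hz  (b) Q = 2.227  (c) BW = 3181 Hz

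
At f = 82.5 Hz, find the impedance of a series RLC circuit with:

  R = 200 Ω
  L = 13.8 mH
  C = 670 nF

Step 1 — Angular frequency: ω = 2π·f = 2π·82.5 = 518.4 rad/s.
Step 2 — Component impedances:
  R: Z = R = 200 Ω
  L: Z = jωL = j·518.4·0.0138 = 0 + j7.153 Ω
  C: Z = 1/(jωC) = -j/(ω·C) = 0 - j2879 Ω
Step 3 — Series combination: Z_total = R + L + C = 200 - j2872 Ω = 2879∠-86.0° Ω.

Z = 200 - j2872 Ω = 2879∠-86.0° Ω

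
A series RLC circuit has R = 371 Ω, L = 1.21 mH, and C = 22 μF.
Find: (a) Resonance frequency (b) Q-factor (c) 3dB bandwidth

Step 1 — Resonance: ω₀ = 1/√(LC) = 1/√(0.00121·2.2e-05) = 6129 rad/s.
Step 2 — f₀ = ω₀/(2π) = 975.5 Hz.
Step 3 — Series Q: Q = ω₀L/R = 6129·0.00121/371 = 0.01999.
Step 4 — Bandwidth: Δω = ω₀/Q = 3.066e+05 rad/s; BW = Δω/(2π) = 4.88e+04 Hz.

(a) f₀ = 975.5 Hz  (b) Q = 0.01999  (c) BW = 4.88e+04 Hz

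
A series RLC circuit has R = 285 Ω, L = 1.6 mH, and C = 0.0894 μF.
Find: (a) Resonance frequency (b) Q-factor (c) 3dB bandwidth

Step 1 — Resonance: ω₀ = 1/√(LC) = 1/√(0.0016·8.94e-08) = 8.361e+04 rad/s.
Step 2 — f₀ = ω₀/(2π) = 1.331e+04 Hz.
Step 3 — Series Q: Q = ω₀L/R = 8.361e+04·0.0016/285 = 0.4694.
Step 4 — Bandwidth: Δω = ω₀/Q = 1.781e+05 rad/s; BW = Δω/(2π) = 2.835e+04 Hz.

(a) f₀ = 1.331e+04 Hz  (b) Q = 0.4694  (c) BW = 2.835e+04 Hz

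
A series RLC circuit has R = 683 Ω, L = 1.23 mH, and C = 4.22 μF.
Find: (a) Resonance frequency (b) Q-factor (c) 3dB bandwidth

Step 1 — Resonance: ω₀ = 1/√(LC) = 1/√(0.00123·4.22e-06) = 1.388e+04 rad/s.
Step 2 — f₀ = ω₀/(2π) = 2209 Hz.
Step 3 — Series Q: Q = ω₀L/R = 1.388e+04·0.00123/683 = 0.025.
Step 4 — Bandwidth: Δω = ω₀/Q = 5.553e+05 rad/s; BW = Δω/(2π) = 8.838e+04 Hz.

(a) f₀ = 2209 Hz  (b) Q = 0.025  (c) BW = 8.838e+04 Hz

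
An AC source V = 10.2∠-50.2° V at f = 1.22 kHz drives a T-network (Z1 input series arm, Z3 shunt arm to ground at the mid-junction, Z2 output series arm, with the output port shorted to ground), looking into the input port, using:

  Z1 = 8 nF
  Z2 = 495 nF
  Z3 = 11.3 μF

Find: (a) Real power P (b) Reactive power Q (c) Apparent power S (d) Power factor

Step 1 — Angular frequency: ω = 2π·f = 2π·1220 = 7665 rad/s.
Step 2 — Component impedances:
  Z1: Z = 1/(jωC) = -j/(ω·C) = 0 - j1.631e+04 Ω
  Z2: Z = 1/(jωC) = -j/(ω·C) = 0 - j263.5 Ω
  Z3: Z = 1/(jωC) = -j/(ω·C) = 0 - j11.54 Ω
Step 3 — With the output port shorted to ground, the output series arm Z2 runs from the junction to ground; the shunt arm Z3 also runs from the junction to ground. They appear in parallel: Z3 || Z2 = 0 - j11.06 Ω.
Step 4 — Series with input arm Z1: Z_in = Z1 + (Z3 || Z2) = 0 - j1.632e+04 Ω = 1.632e+04∠-90.0° Ω.
Step 5 — Source phasor: V = 10.2∠-50.2° V = 6.529 - j7.836 V.
Step 6 — Current: I = V / Z = 0.0004802 + j0.0004001 A = 0.0006251∠39.8° A.
Step 7 — Complex power: S = V·I* = 0 - j0.006376 VA.
Step 8 — Real power: P = Re(S) = 0 W.
Step 9 — Reactive power: Q = Im(S) = -0.006376 VAR.
Step 10 — Apparent power: |S| = 0.006376 VA.
Step 11 — Power factor: PF = P/|S| = 0 (leading).

(a) P = 0 W  (b) Q = -0.006376 VAR  (c) S = 0.006376 VA  (d) PF = 0 (leading)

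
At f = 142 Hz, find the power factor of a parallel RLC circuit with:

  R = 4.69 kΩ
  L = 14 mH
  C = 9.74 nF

Step 1 — Angular frequency: ω = 2π·f = 2π·142 = 892.2 rad/s.
Step 2 — Component impedances:
  R: Z = R = 4690 Ω
  L: Z = jωL = j·892.2·0.014 = 0 + j12.49 Ω
  C: Z = 1/(jωC) = -j/(ω·C) = 0 - j1.151e+05 Ω
Step 3 — Parallel combination: 1/Z_total = 1/R + 1/L + 1/C; Z_total = 0.03327 + j12.49 Ω = 12.49∠89.8° Ω.
Step 4 — Power factor: PF = cos(φ) = Re(Z)/|Z| = 0.03327/12.49 = 0.002664.
Step 5 — Type: Im(Z) = 12.49 ⇒ lagging (phase φ = 89.8°).

PF = 0.002664 (lagging, φ = 89.8°)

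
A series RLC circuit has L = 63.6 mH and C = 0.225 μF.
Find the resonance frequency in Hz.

Step 1 — Resonance condition Im(Z)=0 gives ω₀ = 1/√(LC).
Step 2 — ω₀ = 1/√(0.0636·2.25e-07) = 8359 rad/s.
Step 3 — f₀ = ω₀/(2π) = 1330 Hz.

f₀ = 1330 Hz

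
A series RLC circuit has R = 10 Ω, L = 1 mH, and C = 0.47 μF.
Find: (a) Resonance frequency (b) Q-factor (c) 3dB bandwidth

Step 1 — Resonance: ω₀ = 1/√(LC) = 1/√(0.001·4.7e-07) = 4.613e+04 rad/s.
Step 2 — f₀ = ω₀/(2π) = 7341 Hz.
Step 3 — Series Q: Q = ω₀L/R = 4.613e+04·0.001/10 = 4.613.
Step 4 — Bandwidth: Δω = ω₀/Q = 1e+04 rad/s; BW = Δω/(2π) = 1592 Hz.

(a) f₀ = 7341 Hz  (b) Q = 4.613  (c) BW = 1592 Hz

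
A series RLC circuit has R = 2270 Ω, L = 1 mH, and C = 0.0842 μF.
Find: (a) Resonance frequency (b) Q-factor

Step 1 — Resonance condition Im(Z)=0 gives ω₀ = 1/√(LC).
Step 2 — ω₀ = 1/√(0.001·8.42e-08) = 1.09e+05 rad/s.
Step 3 — f₀ = ω₀/(2π) = 1.734e+04 Hz.
Step 4 — Series Q: Q = ω₀L/R = 1.09e+05·0.001/2270 = 0.04801.

(a) f₀ = 1.734e+04 Hz  (b) Q = 0.04801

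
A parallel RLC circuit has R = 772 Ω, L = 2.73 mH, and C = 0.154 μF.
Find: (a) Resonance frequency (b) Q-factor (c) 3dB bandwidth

Step 1 — Resonance: ω₀ = 1/√(LC) = 1/√(0.00273·1.54e-07) = 4.877e+04 rad/s.
Step 2 — f₀ = ω₀/(2π) = 7762 Hz.
Step 3 — Parallel Q: Q = R/(ω₀L) = 772/(4.877e+04·0.00273) = 5.798.
Step 4 — Bandwidth: Δω = ω₀/Q = 8411 rad/s; BW = Δω/(2π) = 1339 Hz.

(a) f₀ = 7762 Hz  (b) Q = 5.798  (c) BW = 1339 Hz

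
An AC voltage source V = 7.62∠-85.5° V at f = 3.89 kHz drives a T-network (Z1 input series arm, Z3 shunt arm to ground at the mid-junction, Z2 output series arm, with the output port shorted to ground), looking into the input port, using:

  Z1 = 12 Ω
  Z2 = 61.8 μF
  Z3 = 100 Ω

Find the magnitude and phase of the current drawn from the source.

Step 1 — Angular frequency: ω = 2π·f = 2π·3890 = 2.444e+04 rad/s.
Step 2 — Component impedances:
  Z1: Z = R = 12 Ω
  Z2: Z = 1/(jωC) = -j/(ω·C) = 0 - j0.662 Ω
  Z3: Z = R = 100 Ω
Step 3 — With the output port shorted to ground, the output series arm Z2 runs from the junction to ground; the shunt arm Z3 also runs from the junction to ground. They appear in parallel: Z3 || Z2 = 0.004383 - j0.662 Ω.
Step 4 — Series with input arm Z1: Z_in = Z1 + (Z3 || Z2) = 12 - j0.662 Ω = 12.02∠-3.2° Ω.
Step 5 — Source phasor: V = 7.62∠-85.5° V = 0.5979 - j7.597 V.
Step 6 — Ohm's law: I = V / Z_total = (0.5979 - j7.597) / (12 - j0.662) = 0.08444 - j0.6282 A.
Step 7 — Convert to polar: |I| = 0.6338 A, ∠I = -82.3°.

I = 0.6338∠-82.3° A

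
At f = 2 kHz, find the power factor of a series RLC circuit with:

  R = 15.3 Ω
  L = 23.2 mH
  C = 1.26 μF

Step 1 — Angular frequency: ω = 2π·f = 2π·2000 = 1.257e+04 rad/s.
Step 2 — Component impedances:
  R: Z = R = 15.3 Ω
  L: Z = jωL = j·1.257e+04·0.0232 = 0 + j291.5 Ω
  C: Z = 1/(jωC) = -j/(ω·C) = 0 - j63.16 Ω
Step 3 — Series combination: Z_total = R + L + C = 15.3 + j228.4 Ω = 228.9∠86.2° Ω.
Step 4 — Power factor: PF = cos(φ) = Re(Z)/|Z| = 15.3/228.9 = 0.06684.
Step 5 — Type: Im(Z) = 228.4 ⇒ lagging (phase φ = 86.2°).

PF = 0.06684 (lagging, φ = 86.2°)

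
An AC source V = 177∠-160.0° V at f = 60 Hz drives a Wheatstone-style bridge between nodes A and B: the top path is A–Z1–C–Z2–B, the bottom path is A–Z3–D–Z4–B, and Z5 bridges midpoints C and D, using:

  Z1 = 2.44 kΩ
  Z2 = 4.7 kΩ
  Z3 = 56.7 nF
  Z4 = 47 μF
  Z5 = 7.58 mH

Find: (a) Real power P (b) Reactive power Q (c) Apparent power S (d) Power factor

Step 1 — Angular frequency: ω = 2π·f = 2π·60 = 377 rad/s.
Step 2 — Component impedances:
  Z1: Z = R = 2440 Ω
  Z2: Z = R = 4700 Ω
  Z3: Z = 1/(jωC) = -j/(ω·C) = 0 - j4.678e+04 Ω
  Z4: Z = 1/(jωC) = -j/(ω·C) = 0 - j56.44 Ω
  Z5: Z = jωL = j·377·0.00758 = 0 + j2.858 Ω
Step 3 — Bridge requires nodal analysis (the Z5 bridge couples midpoints C and D, so the two paths cannot be reduced to a simple series/parallel combination). Setting node B to ground and injecting 1 A at node A, the 3-node admittance system at A, C, D solves to V_A = Z_AB = 2434 - j180.5 Ω = 2441∠-4.2° Ω.
Step 4 — Source phasor: V = 177∠-160.0° V = -166.3 - j60.54 V.
Step 5 — Current: I = V / Z = -0.06612 - j0.02977 A = 0.07251∠-155.8° A.
Step 6 — Complex power: S = V·I* = 12.8 - j0.9491 VA.
Step 7 — Real power: P = Re(S) = 12.8 W.
Step 8 — Reactive power: Q = Im(S) = -0.9491 VAR.
Step 9 — Apparent power: |S| = 12.83 VA.
Step 10 — Power factor: PF = P/|S| = 0.9973 (leading).

(a) P = 12.8 W  (b) Q = -0.9491 VAR  (c) S = 12.83 VA  (d) PF = 0.9973 (leading)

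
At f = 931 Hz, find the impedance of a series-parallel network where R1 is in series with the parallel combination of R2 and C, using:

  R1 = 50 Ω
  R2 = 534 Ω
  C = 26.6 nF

Step 1 — Angular frequency: ω = 2π·f = 2π·931 = 5850 rad/s.
Step 2 — Component impedances:
  R1: Z = R = 50 Ω
  R2: Z = R = 534 Ω
  C: Z = 1/(jωC) = -j/(ω·C) = 0 - j6427 Ω
Step 3 — Parallel branch: R2 || C = 1/(1/R2 + 1/C) = 530.3 - j44.07 Ω.
Step 4 — Series with R1: Z_total = R1 + (R2 || C) = 580.3 - j44.07 Ω = 582∠-4.3° Ω.

Z = 580.3 - j44.07 Ω = 582∠-4.3° Ω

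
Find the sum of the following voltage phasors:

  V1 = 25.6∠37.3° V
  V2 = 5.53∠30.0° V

Step 1 — Convert each phasor to rectangular form:
  V1 = 25.6·(cos(37.3°) + j·sin(37.3°)) = 20.36 + j15.51 V
  V2 = 5.53·(cos(30.0°) + j·sin(30.0°)) = 4.789 + j2.765 V
Step 2 — Sum components: V_total = 25.15 + j18.28 V.
Step 3 — Convert to polar: |V_total| = 31.09 V, ∠V_total = 36.0°.

V_total = 31.09∠36.0° V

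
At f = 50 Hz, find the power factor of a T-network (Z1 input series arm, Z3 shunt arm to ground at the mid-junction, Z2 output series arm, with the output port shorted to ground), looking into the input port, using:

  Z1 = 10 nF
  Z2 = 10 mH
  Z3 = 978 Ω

Step 1 — Angular frequency: ω = 2π·f = 2π·50 = 314.2 rad/s.
Step 2 — Component impedances:
  Z1: Z = 1/(jωC) = -j/(ω·C) = 0 - j3.183e+05 Ω
  Z2: Z = jωL = j·314.2·0.01 = 0 + j3.142 Ω
  Z3: Z = R = 978 Ω
Step 3 — With the output port shorted to ground, the output series arm Z2 runs from the junction to ground; the shunt arm Z3 also runs from the junction to ground. They appear in parallel: Z3 || Z2 = 0.01009 + j3.142 Ω.
Step 4 — Series with input arm Z1: Z_in = Z1 + (Z3 || Z2) = 0.01009 - j3.183e+05 Ω = 3.183e+05∠-90.0° Ω.
Step 5 — Power factor: PF = cos(φ) = Re(Z)/|Z| = 0.01009/3.183e+05 = 3.17e-08.
Step 6 — Type: Im(Z) = -3.183e+05 ⇒ leading (phase φ = -90.0°).

PF = 3.17e-08 (leading, φ = -90.0°)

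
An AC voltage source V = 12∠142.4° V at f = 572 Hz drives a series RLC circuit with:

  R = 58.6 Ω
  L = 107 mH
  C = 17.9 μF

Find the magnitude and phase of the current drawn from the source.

Step 1 — Angular frequency: ω = 2π·f = 2π·572 = 3594 rad/s.
Step 2 — Component impedances:
  R: Z = R = 58.6 Ω
  L: Z = jωL = j·3594·0.107 = 0 + j384.6 Ω
  C: Z = 1/(jωC) = -j/(ω·C) = 0 - j15.54 Ω
Step 3 — Series combination: Z_total = R + L + C = 58.6 + j369 Ω = 373.6∠81.0° Ω.
Step 4 — Source phasor: V = 12∠142.4° V = -9.507 + j7.322 V.
Step 5 — Ohm's law: I = V / Z_total = (-9.507 + j7.322) / (58.6 + j369) = 0.01536 + j0.0282 A.
Step 6 — Convert to polar: |I| = 0.03212 A, ∠I = 61.4°.

I = 0.03212∠61.4° A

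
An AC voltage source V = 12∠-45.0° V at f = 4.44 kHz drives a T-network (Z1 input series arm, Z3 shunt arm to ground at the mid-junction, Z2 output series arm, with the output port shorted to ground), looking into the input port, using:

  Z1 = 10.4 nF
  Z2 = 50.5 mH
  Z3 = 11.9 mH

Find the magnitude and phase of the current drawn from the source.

Step 1 — Angular frequency: ω = 2π·f = 2π·4440 = 2.79e+04 rad/s.
Step 2 — Component impedances:
  Z1: Z = 1/(jωC) = -j/(ω·C) = 0 - j3447 Ω
  Z2: Z = jωL = j·2.79e+04·0.0505 = 0 + j1409 Ω
  Z3: Z = jωL = j·2.79e+04·0.0119 = 0 + j332 Ω
Step 3 — With the output port shorted to ground, the output series arm Z2 runs from the junction to ground; the shunt arm Z3 also runs from the junction to ground. They appear in parallel: Z3 || Z2 = 0 + j268.7 Ω.
Step 4 — Series with input arm Z1: Z_in = Z1 + (Z3 || Z2) = 0 - j3178 Ω = 3178∠-90.0° Ω.
Step 5 — Source phasor: V = 12∠-45.0° V = 8.485 - j8.485 V.
Step 6 — Ohm's law: I = V / Z_total = (8.485 - j8.485) / (0 - j3178) = 0.00267 + j0.00267 A.
Step 7 — Convert to polar: |I| = 0.003776 A, ∠I = 45.0°.

I = 0.003776∠45.0° A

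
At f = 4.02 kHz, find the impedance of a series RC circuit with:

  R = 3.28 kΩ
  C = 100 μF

Step 1 — Angular frequency: ω = 2π·f = 2π·4020 = 2.526e+04 rad/s.
Step 2 — Component impedances:
  R: Z = R = 3280 Ω
  C: Z = 1/(jωC) = -j/(ω·C) = 0 - j0.3959 Ω
Step 3 — Series combination: Z_total = R + C = 3280 - j0.3959 Ω = 3280∠-0.0° Ω.

Z = 3280 - j0.3959 Ω = 3280∠-0.0° Ω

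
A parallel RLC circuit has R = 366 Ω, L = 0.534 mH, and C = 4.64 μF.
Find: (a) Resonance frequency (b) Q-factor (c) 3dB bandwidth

Step 1 — Resonance: ω₀ = 1/√(LC) = 1/√(0.000534·4.64e-06) = 2.009e+04 rad/s.
Step 2 — f₀ = ω₀/(2π) = 3197 Hz.
Step 3 — Parallel Q: Q = R/(ω₀L) = 366/(2.009e+04·0.000534) = 34.12.
Step 4 — Bandwidth: Δω = ω₀/Q = 588.8 rad/s; BW = Δω/(2π) = 93.72 Hz.

(a) f₀ = 3197 Hz  (b) Q = 34.12  (c) BW = 93.72 Hz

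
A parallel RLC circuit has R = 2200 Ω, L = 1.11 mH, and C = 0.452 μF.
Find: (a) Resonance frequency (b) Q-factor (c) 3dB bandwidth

Step 1 — Resonance: ω₀ = 1/√(LC) = 1/√(0.00111·4.52e-07) = 4.464e+04 rad/s.
Step 2 — f₀ = ω₀/(2π) = 7105 Hz.
Step 3 — Parallel Q: Q = R/(ω₀L) = 2200/(4.464e+04·0.00111) = 44.39.
Step 4 — Bandwidth: Δω = ω₀/Q = 1006 rad/s; BW = Δω/(2π) = 160.1 Hz.

(a) f₀ = 7105 Hz  (b) Q = 44.39  (c) BW = 160.1 Hz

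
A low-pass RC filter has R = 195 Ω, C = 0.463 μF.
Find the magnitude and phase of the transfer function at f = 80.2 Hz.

Step 1 — Angular frequency: ω = 2π·80.2 = 503.9 rad/s.
Step 2 — Transfer function: H(jω) = 1/(1 + jωRC).
Step 3 — Denominator: 1 + jωRC = 1 + j·503.9·195·4.63e-07 = 1 + j0.0455.
Step 4 — H = 0.9979 - j0.0454.
Step 5 — Magnitude: |H| = 0.999 (-0.0 dB); phase: φ = -2.6°.

|H| = 0.999 (-0.0 dB), φ = -2.6°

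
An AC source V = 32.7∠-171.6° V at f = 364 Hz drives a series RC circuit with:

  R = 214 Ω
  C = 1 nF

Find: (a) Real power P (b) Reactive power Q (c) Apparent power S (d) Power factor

Step 1 — Angular frequency: ω = 2π·f = 2π·364 = 2287 rad/s.
Step 2 — Component impedances:
  R: Z = R = 214 Ω
  C: Z = 1/(jωC) = -j/(ω·C) = 0 - j4.372e+05 Ω
Step 3 — Series combination: Z_total = R + C = 214 - j4.372e+05 Ω = 4.372e+05∠-90.0° Ω.
Step 4 — Source phasor: V = 32.7∠-171.6° V = -32.35 - j4.777 V.
Step 5 — Current: I = V / Z = 1.089e-05 - j7.399e-05 A = 7.479e-05∠-81.6° A.
Step 6 — Complex power: S = V·I* = 1.197e-06 - j0.002446 VA.
Step 7 — Real power: P = Re(S) = 1.197e-06 W.
Step 8 — Reactive power: Q = Im(S) = -0.002446 VAR.
Step 9 — Apparent power: |S| = 0.002446 VA.
Step 10 — Power factor: PF = P/|S| = 0.0004894 (leading).

(a) P = 1.197e-06 W  (b) Q = -0.002446 VAR  (c) S = 0.002446 VA  (d) PF = 0.0004894 (leading)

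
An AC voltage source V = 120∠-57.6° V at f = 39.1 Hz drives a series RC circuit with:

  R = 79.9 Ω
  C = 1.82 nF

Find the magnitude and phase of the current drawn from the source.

Step 1 — Angular frequency: ω = 2π·f = 2π·39.1 = 245.7 rad/s.
Step 2 — Component impedances:
  R: Z = R = 79.9 Ω
  C: Z = 1/(jωC) = -j/(ω·C) = 0 - j2.237e+06 Ω
Step 3 — Series combination: Z_total = R + C = 79.9 - j2.237e+06 Ω = 2.237e+06∠-90.0° Ω.
Step 4 — Source phasor: V = 120∠-57.6° V = 64.3 - j101.3 V.
Step 5 — Ohm's law: I = V / Z_total = (64.3 - j101.3) / (79.9 - j2.237e+06) = 4.53e-05 + j2.875e-05 A.
Step 6 — Convert to polar: |I| = 5.365e-05 A, ∠I = 32.4°.

I = 5.365e-05∠32.4° A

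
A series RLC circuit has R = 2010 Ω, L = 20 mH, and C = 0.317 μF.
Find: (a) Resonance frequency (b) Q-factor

Step 1 — Resonance condition Im(Z)=0 gives ω₀ = 1/√(LC).
Step 2 — ω₀ = 1/√(0.02·3.17e-07) = 1.256e+04 rad/s.
Step 3 — f₀ = ω₀/(2π) = 1999 Hz.
Step 4 — Series Q: Q = ω₀L/R = 1.256e+04·0.02/2010 = 0.125.

(a) f₀ = 1999 Hz  (b) Q = 0.125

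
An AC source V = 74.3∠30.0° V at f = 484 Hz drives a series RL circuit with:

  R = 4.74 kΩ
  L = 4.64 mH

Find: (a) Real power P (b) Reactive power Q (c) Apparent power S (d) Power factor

Step 1 — Angular frequency: ω = 2π·f = 2π·484 = 3041 rad/s.
Step 2 — Component impedances:
  R: Z = R = 4740 Ω
  L: Z = jωL = j·3041·0.00464 = 0 + j14.11 Ω
Step 3 — Series combination: Z_total = R + L = 4740 + j14.11 Ω = 4740∠0.2° Ω.
Step 4 — Source phasor: V = 74.3∠30.0° V = 64.35 + j37.15 V.
Step 5 — Current: I = V / Z = 0.0136 + j0.007797 A = 0.01568∠29.8° A.
Step 6 — Complex power: S = V·I* = 1.165 + j0.003467 VA.
Step 7 — Real power: P = Re(S) = 1.165 W.
Step 8 — Reactive power: Q = Im(S) = 0.003467 VAR.
Step 9 — Apparent power: |S| = 1.165 VA.
Step 10 — Power factor: PF = P/|S| = 1 (lagging).

(a) P = 1.165 W  (b) Q = 0.003467 VAR  (c) S = 1.165 VA  (d) PF = 1 (lagging)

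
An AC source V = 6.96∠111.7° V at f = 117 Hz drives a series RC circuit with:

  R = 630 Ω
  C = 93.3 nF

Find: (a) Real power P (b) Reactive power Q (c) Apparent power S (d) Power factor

Step 1 — Angular frequency: ω = 2π·f = 2π·117 = 735.1 rad/s.
Step 2 — Component impedances:
  R: Z = R = 630 Ω
  C: Z = 1/(jωC) = -j/(ω·C) = 0 - j1.458e+04 Ω
Step 3 — Series combination: Z_total = R + C = 630 - j1.458e+04 Ω = 1.459e+04∠-87.5° Ω.
Step 4 — Source phasor: V = 6.96∠111.7° V = -2.573 + j6.467 V.
Step 5 — Current: I = V / Z = -0.0004503 - j0.000157 A = 0.0004769∠-160.8° A.
Step 6 — Complex power: S = V·I* = 0.0001433 - j0.003316 VA.
Step 7 — Real power: P = Re(S) = 0.0001433 W.
Step 8 — Reactive power: Q = Im(S) = -0.003316 VAR.
Step 9 — Apparent power: |S| = 0.003319 VA.
Step 10 — Power factor: PF = P/|S| = 0.04317 (leading).

(a) P = 0.0001433 W  (b) Q = -0.003316 VAR  (c) S = 0.003319 VA  (d) PF = 0.04317 (leading)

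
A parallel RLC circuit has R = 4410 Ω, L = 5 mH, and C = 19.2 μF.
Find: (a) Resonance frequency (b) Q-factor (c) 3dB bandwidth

Step 1 — Resonance: ω₀ = 1/√(LC) = 1/√(0.005·1.92e-05) = 3227 rad/s.
Step 2 — f₀ = ω₀/(2π) = 513.7 Hz.
Step 3 — Parallel Q: Q = R/(ω₀L) = 4410/(3227·0.005) = 273.3.
Step 4 — Bandwidth: Δω = ω₀/Q = 11.81 rad/s; BW = Δω/(2π) = 1.88 Hz.

(a) f₀ = 513.7 Hz  (b) Q = 273.3  (c) BW = 1.88 Hz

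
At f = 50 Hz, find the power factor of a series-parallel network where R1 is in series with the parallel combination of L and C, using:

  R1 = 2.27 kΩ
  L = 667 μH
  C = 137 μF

Step 1 — Angular frequency: ω = 2π·f = 2π·50 = 314.2 rad/s.
Step 2 — Component impedances:
  R1: Z = R = 2270 Ω
  L: Z = jωL = j·314.2·0.000667 = 0 + j0.2095 Ω
  C: Z = 1/(jωC) = -j/(ω·C) = 0 - j23.23 Ω
Step 3 — Parallel branch: L || C = 1/(1/L + 1/C) = 0 + j0.2115 Ω.
Step 4 — Series with R1: Z_total = R1 + (L || C) = 2270 + j0.2115 Ω = 2270∠0.0° Ω.
Step 5 — Power factor: PF = cos(φ) = Re(Z)/|Z| = 2270/2270 = 1.
Step 6 — Type: Im(Z) = 0.2115 ⇒ lagging (phase φ = 0.0°).

PF = 1 (lagging, φ = 0.0°)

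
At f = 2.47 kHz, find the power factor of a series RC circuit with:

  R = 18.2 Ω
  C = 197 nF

Step 1 — Angular frequency: ω = 2π·f = 2π·2470 = 1.552e+04 rad/s.
Step 2 — Component impedances:
  R: Z = R = 18.2 Ω
  C: Z = 1/(jωC) = -j/(ω·C) = 0 - j327.1 Ω
Step 3 — Series combination: Z_total = R + C = 18.2 - j327.1 Ω = 327.6∠-86.8° Ω.
Step 4 — Power factor: PF = cos(φ) = Re(Z)/|Z| = 18.2/327.6 = 0.05556.
Step 5 — Type: Im(Z) = -327.1 ⇒ leading (phase φ = -86.8°).

PF = 0.05556 (leading, φ = -86.8°)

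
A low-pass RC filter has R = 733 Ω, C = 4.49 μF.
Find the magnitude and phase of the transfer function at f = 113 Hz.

Step 1 — Angular frequency: ω = 2π·113 = 710 rad/s.
Step 2 — Transfer function: H(jω) = 1/(1 + jωRC).
Step 3 — Denominator: 1 + jωRC = 1 + j·710·733·4.49e-06 = 1 + j2.337.
Step 4 — H = 0.1548 - j0.3617.
Step 5 — Magnitude: |H| = 0.3934 (-8.1 dB); phase: φ = -66.8°.

|H| = 0.3934 (-8.1 dB), φ = -66.8°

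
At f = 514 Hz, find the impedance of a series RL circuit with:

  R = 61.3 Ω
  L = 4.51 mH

Step 1 — Angular frequency: ω = 2π·f = 2π·514 = 3230 rad/s.
Step 2 — Component impedances:
  R: Z = R = 61.3 Ω
  L: Z = jωL = j·3230·0.00451 = 0 + j14.57 Ω
Step 3 — Series combination: Z_total = R + L = 61.3 + j14.57 Ω = 63.01∠13.4° Ω.

Z = 61.3 + j14.57 Ω = 63.01∠13.4° Ω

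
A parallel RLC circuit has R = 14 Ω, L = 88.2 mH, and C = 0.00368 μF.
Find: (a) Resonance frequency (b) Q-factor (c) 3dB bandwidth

Step 1 — Resonance: ω₀ = 1/√(LC) = 1/√(0.0882·3.68e-09) = 5.551e+04 rad/s.
Step 2 — f₀ = ω₀/(2π) = 8834 Hz.
Step 3 — Parallel Q: Q = R/(ω₀L) = 14/(5.551e+04·0.0882) = 0.00286.
Step 4 — Bandwidth: Δω = ω₀/Q = 1.941e+07 rad/s; BW = Δω/(2π) = 3.089e+06 Hz.

(a) f₀ = 8834 Hz  (b) Q = 0.00286  (c) BW = 3.089e+06 Hz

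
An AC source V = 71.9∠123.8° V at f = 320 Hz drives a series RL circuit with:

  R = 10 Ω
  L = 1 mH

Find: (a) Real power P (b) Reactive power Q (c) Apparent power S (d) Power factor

Step 1 — Angular frequency: ω = 2π·f = 2π·320 = 2011 rad/s.
Step 2 — Component impedances:
  R: Z = R = 10 Ω
  L: Z = jωL = j·2011·0.001 = 0 + j2.011 Ω
Step 3 — Series combination: Z_total = R + L = 10 + j2.011 Ω = 10.2∠11.4° Ω.
Step 4 — Source phasor: V = 71.9∠123.8° V = -40 + j59.75 V.
Step 5 — Current: I = V / Z = -2.69 + j6.516 A = 7.049∠112.4° A.
Step 6 — Complex power: S = V·I* = 496.9 + j99.9 VA.
Step 7 — Real power: P = Re(S) = 496.9 W.
Step 8 — Reactive power: Q = Im(S) = 99.9 VAR.
Step 9 — Apparent power: |S| = 506.8 VA.
Step 10 — Power factor: PF = P/|S| = 0.9804 (lagging).

(a) P = 496.9 W  (b) Q = 99.9 VAR  (c) S = 506.8 VA  (d) PF = 0.9804 (lagging)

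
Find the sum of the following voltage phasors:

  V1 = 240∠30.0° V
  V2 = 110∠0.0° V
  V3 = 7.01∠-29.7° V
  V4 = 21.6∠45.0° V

Step 1 — Convert each phasor to rectangular form:
  V1 = 240·(cos(30.0°) + j·sin(30.0°)) = 207.8 + j120 V
  V2 = 110·(cos(0.0°) + j·sin(0.0°)) = 110 V
  V3 = 7.01·(cos(-29.7°) + j·sin(-29.7°)) = 6.089 - j3.473 V
  V4 = 21.6·(cos(45.0°) + j·sin(45.0°)) = 15.27 + j15.27 V
Step 2 — Sum components: V_total = 339.2 + j131.8 V.
Step 3 — Convert to polar: |V_total| = 363.9 V, ∠V_total = 21.2°.

V_total = 363.9∠21.2° V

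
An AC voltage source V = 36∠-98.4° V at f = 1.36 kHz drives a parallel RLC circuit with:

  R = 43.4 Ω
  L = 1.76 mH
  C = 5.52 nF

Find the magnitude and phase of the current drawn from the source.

Step 1 — Angular frequency: ω = 2π·f = 2π·1360 = 8545 rad/s.
Step 2 — Component impedances:
  R: Z = R = 43.4 Ω
  L: Z = jωL = j·8545·0.00176 = 0 + j15.04 Ω
  C: Z = 1/(jωC) = -j/(ω·C) = 0 - j2.12e+04 Ω
Step 3 — Parallel combination: 1/Z_total = 1/R + 1/L + 1/C; Z_total = 4.659 + j13.43 Ω = 14.22∠70.9° Ω.
Step 4 — Source phasor: V = 36∠-98.4° V = -5.259 - j35.61 V.
Step 5 — Ohm's law: I = V / Z_total = (-5.259 - j35.61) / (4.659 + j13.43) = -2.488 - j0.4712 A.
Step 6 — Convert to polar: |I| = 2.532 A, ∠I = -169.3°.

I = 2.532∠-169.3° A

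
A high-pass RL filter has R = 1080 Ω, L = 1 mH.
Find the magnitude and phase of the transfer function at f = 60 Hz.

Step 1 — Angular frequency: ω = 2π·60 = 377 rad/s.
Step 2 — Transfer function: H(jω) = jωL/(R + jωL).
Step 3 — Numerator jωL = j·0.377; denominator R + jωL = 1080 + j0.377.
Step 4 — H = 1.218e-07 + j0.0003491.
Step 5 — Magnitude: |H| = 0.0003491 (-69.1 dB); phase: φ = 90.0°.

|H| = 0.0003491 (-69.1 dB), φ = 90.0°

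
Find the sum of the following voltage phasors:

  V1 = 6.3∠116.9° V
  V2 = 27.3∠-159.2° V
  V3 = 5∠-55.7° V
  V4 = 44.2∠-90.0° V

Step 1 — Convert each phasor to rectangular form:
  V1 = 6.3·(cos(116.9°) + j·sin(116.9°)) = -2.85 + j5.618 V
  V2 = 27.3·(cos(-159.2°) + j·sin(-159.2°)) = -25.52 - j9.694 V
  V3 = 5·(cos(-55.7°) + j·sin(-55.7°)) = 2.818 - j4.13 V
  V4 = 44.2·(cos(-90.0°) + j·sin(-90.0°)) = 0 - j44.2 V
Step 2 — Sum components: V_total = -25.55 - j52.41 V.
Step 3 — Convert to polar: |V_total| = 58.3 V, ∠V_total = -116.0°.

V_total = 58.3∠-116.0° V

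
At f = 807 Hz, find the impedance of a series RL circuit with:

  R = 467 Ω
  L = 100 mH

Step 1 — Angular frequency: ω = 2π·f = 2π·807 = 5071 rad/s.
Step 2 — Component impedances:
  R: Z = R = 467 Ω
  L: Z = jωL = j·5071·0.1 = 0 + j507.1 Ω
Step 3 — Series combination: Z_total = R + L = 467 + j507.1 Ω = 689.3∠47.4° Ω.

Z = 467 + j507.1 Ω = 689.3∠47.4° Ω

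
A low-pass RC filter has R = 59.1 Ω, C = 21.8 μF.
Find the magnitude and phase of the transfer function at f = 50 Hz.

Step 1 — Angular frequency: ω = 2π·50 = 314.2 rad/s.
Step 2 — Transfer function: H(jω) = 1/(1 + jωRC).
Step 3 — Denominator: 1 + jωRC = 1 + j·314.2·59.1·2.18e-05 = 1 + j0.4048.
Step 4 — H = 0.8592 - j0.3478.
Step 5 — Magnitude: |H| = 0.9269 (-0.7 dB); phase: φ = -22.0°.

|H| = 0.9269 (-0.7 dB), φ = -22.0°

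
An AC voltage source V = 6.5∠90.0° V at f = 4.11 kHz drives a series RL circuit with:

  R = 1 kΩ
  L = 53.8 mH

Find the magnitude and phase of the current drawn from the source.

Step 1 — Angular frequency: ω = 2π·f = 2π·4110 = 2.582e+04 rad/s.
Step 2 — Component impedances:
  R: Z = R = 1000 Ω
  L: Z = jωL = j·2.582e+04·0.0538 = 0 + j1389 Ω
Step 3 — Series combination: Z_total = R + L = 1000 + j1389 Ω = 1712∠54.3° Ω.
Step 4 — Source phasor: V = 6.5∠90.0° V = 0 + j6.5 V.
Step 5 — Ohm's law: I = V / Z_total = (0 + j6.5) / (1000 + j1389) = 0.003082 + j0.002218 A.
Step 6 — Convert to polar: |I| = 0.003797 A, ∠I = 35.7°.

I = 0.003797∠35.7° A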